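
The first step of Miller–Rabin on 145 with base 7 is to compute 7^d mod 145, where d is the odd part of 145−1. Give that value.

145 − 1 = 144 = 2^4 · 9, so d = 9.
7^1 ≡ 7 (mod 145)
7^2 ≡ 7^2 = 49 ≡ 49 (mod 145)
7^4 ≡ 49^2 = 2401 ≡ 81 (mod 145)
7^8 ≡ 81^2 = 6561 ≡ 36 (mod 145)
9 = 8 + 1 in binary powers of 2.
So 7^9 ≡ 36 · 7 ≡ 107 (mod 145).
Squaring chain: 107 → 139 → 36 → 136; never reaches −1, so base 7 is a Miller–Rabin witness that 145 is composite.

107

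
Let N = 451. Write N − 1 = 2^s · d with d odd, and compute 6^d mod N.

219

451 − 1 = 450 = 2^1 · 225, so d = 225.
6^1 ≡ 6 (mod 451)
6^2 ≡ 6^2 = 36 ≡ 36 (mod 451)
6^4 ≡ 36^2 = 1296 ≡ 394 (mod 451)
6^8 ≡ 394^2 = 155236 ≡ 92 (mod 451)
6^16 ≡ 92^2 = 8464 ≡ 346 (mod 451)
6^32 ≡ 346^2 = 119716 ≡ 201 (mod 451)
6^64 ≡ 201^2 = 40401 ≡ 262 (mod 451)
6^128 ≡ 262^2 = 68644 ≡ 92 (mod 451)
225 = 128 + 64 + 32 + 1 in binary powers of 2.
So 6^225 ≡ 92 · 262 · 201 · 6 ≡ 219 (mod 451).
Squaring chain: 219; never reaches −1, so base 6 is a Miller–Rabin witness that 451 is composite.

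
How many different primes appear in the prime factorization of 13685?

4

13685 = 5 · 2737
2737 = 7 · 391
391 = 17 · 23
13685 = 5 · 7 · 17 · 23, which has 4 distinct prime factors.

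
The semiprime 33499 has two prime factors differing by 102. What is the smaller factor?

Since p = q + 102, we have 33499 = q(q + 102), so q² + 102q − 33499 = 0.
Discriminant: 102² + 4·33499 = 10404 + 133996 = 144400; √144400 = 380.
q = (−102 + 380)/2 = 139, and p = q + 102 = 241.
Check: 139 · 241 = 33499.

139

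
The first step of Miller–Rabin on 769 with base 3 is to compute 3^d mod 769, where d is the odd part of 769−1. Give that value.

27

769 − 1 = 768 = 2^8 · 3, so d = 3.
3^1 ≡ 3 (mod 769)
3^2 ≡ 3^2 = 9 ≡ 9 (mod 769)
3 = 2 + 1 in binary powers of 2.
So 3^3 ≡ 9 · 3 ≡ 27 (mod 769).
Squaring chain: 27 → 729 → 62 → 768 → 1 → 1 → 1 → 1; reaches −1, so base 3 does not prove 769 composite.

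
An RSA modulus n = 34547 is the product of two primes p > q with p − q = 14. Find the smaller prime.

Since p = q + 14, we have 34547 = q(q + 14), so q² + 14q − 34547 = 0.
Discriminant: 14² + 4·34547 = 196 + 138188 = 138384; √138384 = 372.
q = (−14 + 372)/2 = 179, and p = q + 14 = 193.
Check: 179 · 193 = 34547.

179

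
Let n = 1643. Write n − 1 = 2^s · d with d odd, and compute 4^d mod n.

779

1643 − 1 = 1642 = 2^1 · 821, so d = 821.
4^1 ≡ 4 (mod 1643)
4^2 ≡ 4^2 = 16 ≡ 16 (mod 1643)
4^4 ≡ 16^2 = 256 ≡ 256 (mod 1643)
4^8 ≡ 256^2 = 65536 ≡ 1459 (mod 1643)
4^16 ≡ 1459^2 = 2128681 ≡ 996 (mod 1643)
4^32 ≡ 996^2 = 992016 ≡ 1287 (mod 1643)
4^64 ≡ 1287^2 = 1656369 ≡ 225 (mod 1643)
4^128 ≡ 225^2 = 50625 ≡ 1335 (mod 1643)
4^256 ≡ 1335^2 = 1782225 ≡ 1213 (mod 1643)
4^512 ≡ 1213^2 = 1471369 ≡ 884 (mod 1643)
821 = 512 + 256 + 32 + 16 + 4 + 1 in binary powers of 2.
So 4^821 ≡ 884 · 1213 · 1287 · 996 · 256 · 4 ≡ 779 (mod 1643).
Squaring chain: 779; never reaches −1, so base 4 is a Miller–Rabin witness that 1643 is composite.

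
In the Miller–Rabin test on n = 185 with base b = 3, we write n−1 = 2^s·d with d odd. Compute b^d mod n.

185 − 1 = 184 = 2^3 · 23, so d = 23.
3^1 ≡ 3 (mod 185)
3^2 ≡ 3^2 = 9 ≡ 9 (mod 185)
3^4 ≡ 9^2 = 81 ≡ 81 (mod 185)
3^8 ≡ 81^2 = 6561 ≡ 86 (mod 185)
3^16 ≡ 86^2 = 7396 ≡ 181 (mod 185)
23 = 16 + 4 + 2 + 1 in binary powers of 2.
So 3^23 ≡ 181 · 81 · 9 · 3 ≡ 132 (mod 185).
Squaring chain: 132 → 34 → 46; never reaches −1, so base 3 is a Miller–Rabin witness that 185 is composite.

132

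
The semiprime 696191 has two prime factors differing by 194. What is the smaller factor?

Since p = q + 194, we have 696191 = q(q + 194), so q² + 194q − 696191 = 0.
Discriminant: 194² + 4·696191 = 37636 + 2784764 = 2822400; √2822400 = 1680.
q = (−194 + 1680)/2 = 743, and p = q + 194 = 937.
Check: 743 · 937 = 696191.

743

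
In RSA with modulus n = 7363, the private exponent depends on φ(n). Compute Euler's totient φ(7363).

Factor: 7363 = 37 · 199.
φ(7363) = (37−1) · (199−1) = 36 · 198 = 7128.

7128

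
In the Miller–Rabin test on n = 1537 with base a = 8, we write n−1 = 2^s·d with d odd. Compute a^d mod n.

1537 − 1 = 1536 = 2^9 · 3, so d = 3.
8^1 ≡ 8 (mod 1537)
8^2 ≡ 8^2 = 64 ≡ 64 (mod 1537)
3 = 2 + 1 in binary powers of 2.
So 8^3 ≡ 64 · 8 ≡ 512 (mod 1537).
Squaring chain: 512 → 854 → 778 → 1243 → 364 → 314 → 228 → 1263 → 1300; never reaches −1, so base 8 is a Miller–Rabin witness that 1537 is composite.

512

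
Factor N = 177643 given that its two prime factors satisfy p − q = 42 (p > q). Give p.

Since p = q + 42, we have 177643 = q(q + 42), so q² + 42q − 177643 = 0.
Discriminant: 42² + 4·177643 = 1764 + 710572 = 712336; √712336 = 844.
q = (−42 + 844)/2 = 401, and p = q + 42 = 443.
Check: 401 · 443 = 177643.

443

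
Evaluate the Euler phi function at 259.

216

Factor: 259 = 7 · 37.
φ(259) = (7−1) · (37−1) = 6 · 36 = 216.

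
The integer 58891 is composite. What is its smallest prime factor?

58891 is odd.
Digit sum 31, not divisible by 3.
Ends in 1: not divisible by 5.
7: 58891 = 7·8413

7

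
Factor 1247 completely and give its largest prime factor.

43

1247 = 29 · 43
43 is prime.
So 1247 = 29 · 43; the largest prime factor is 43.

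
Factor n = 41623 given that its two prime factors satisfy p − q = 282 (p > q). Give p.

Since p = q + 282, we have 41623 = q(q + 282), so q² + 282q − 41623 = 0.
Discriminant: 282² + 4·41623 = 79524 + 166492 = 246016; √246016 = 496.
q = (−282 + 496)/2 = 107, and p = q + 282 = 389.
Check: 107 · 389 = 41623.

389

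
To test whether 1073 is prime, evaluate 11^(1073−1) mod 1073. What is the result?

11^1 ≡ 11 (mod 1073)
11^2 ≡ 11^2 = 121 ≡ 121 (mod 1073)
11^4 ≡ 121^2 = 14641 ≡ 692 (mod 1073)
11^8 ≡ 692^2 = 478864 ≡ 306 (mod 1073)
11^16 ≡ 306^2 = 93636 ≡ 285 (mod 1073)
11^32 ≡ 285^2 = 81225 ≡ 750 (mod 1073)
11^64 ≡ 750^2 = 562500 ≡ 248 (mod 1073)
11^128 ≡ 248^2 = 61504 ≡ 343 (mod 1073)
11^256 ≡ 343^2 = 117649 ≡ 692 (mod 1073)
11^512 ≡ 692^2 = 478864 ≡ 306 (mod 1073)
11^1024 ≡ 306^2 = 93636 ≡ 285 (mod 1073)
1072 = 1024 + 32 + 16 in binary powers of 2.
So 11^1072 ≡ 285 · 750 · 285 ≡ 248 (mod 1073).
Since 248 ≠ 1, base 11 is a Fermat witness: 1073 is composite.

248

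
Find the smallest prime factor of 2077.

2077 is odd.
Digit sum 16, not divisible by 3.
Ends in 7: not divisible by 5.
7: 2077 = 7·296 + 5
11: 2077 = 11·188 + 9
13: 2077 = 13·159 + 10
17: 2077 = 17·122 + 3
19: 2077 = 19·109 + 6
23: 2077 = 23·90 + 7
29: 2077 = 29·71 + 18
31: 2077 = 31·67

31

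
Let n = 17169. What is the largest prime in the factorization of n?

97

17169 = 3 · 5723
5723 = 59 · 97
97 is prime.
So 17169 = 3 · 59 · 97; the largest prime factor is 97.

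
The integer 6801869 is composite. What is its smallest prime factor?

6801869 is odd.
Digit sum 38, not divisible by 3.
Ends in 9: not divisible by 5.
7: 6801869 = 7·971695 + 4
11: 6801869 = 11·618351 + 8
13: 6801869 = 13·523220 + 9
17: 6801869 = 17·400109 + 16
19: 6801869 = 19·357993 + 2
23: 6801869 = 23·295733 + 10
29: 6801869 = 29·234547 + 6
31: 6801869 = 31·219415 + 4
37: 6801869 = 37·183834 + 11
41: 6801869 = 41·165899 + 10
43: 6801869 = 43·158183

43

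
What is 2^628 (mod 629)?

2^1 ≡ 2 (mod 629)
2^2 ≡ 2^2 = 4 ≡ 4 (mod 629)
2^4 ≡ 4^2 = 16 ≡ 16 (mod 629)
2^8 ≡ 16^2 = 256 ≡ 256 (mod 629)
2^16 ≡ 256^2 = 65536 ≡ 120 (mod 629)
2^32 ≡ 120^2 = 14400 ≡ 562 (mod 629)
2^64 ≡ 562^2 = 315844 ≡ 86 (mod 629)
2^128 ≡ 86^2 = 7396 ≡ 477 (mod 629)
2^256 ≡ 477^2 = 227529 ≡ 460 (mod 629)
2^512 ≡ 460^2 = 211600 ≡ 256 (mod 629)
628 = 512 + 64 + 32 + 16 + 4 in binary powers of 2.
So 2^628 ≡ 256 · 86 · 562 · 120 · 16 ≡ 305 (mod 629).
Since 305 ≠ 1, base 2 is a Fermat witness: 629 is composite.

305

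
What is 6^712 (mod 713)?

87

6^1 ≡ 6 (mod 713)
6^2 ≡ 6^2 = 36 ≡ 36 (mod 713)
6^4 ≡ 36^2 = 1296 ≡ 583 (mod 713)
6^8 ≡ 583^2 = 339889 ≡ 501 (mod 713)
6^16 ≡ 501^2 = 251001 ≡ 25 (mod 713)
6^32 ≡ 25^2 = 625 ≡ 625 (mod 713)
6^64 ≡ 625^2 = 390625 ≡ 614 (mod 713)
6^128 ≡ 614^2 = 376996 ≡ 532 (mod 713)
6^256 ≡ 532^2 = 283024 ≡ 676 (mod 713)
6^512 ≡ 676^2 = 456976 ≡ 656 (mod 713)
712 = 512 + 128 + 64 + 8 in binary powers of 2.
So 6^712 ≡ 656 · 532 · 614 · 501 ≡ 87 (mod 713).
Since 87 ≠ 1, base 6 is a Fermat witness: 713 is composite.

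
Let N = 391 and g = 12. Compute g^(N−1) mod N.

87

12^1 ≡ 12 (mod 391)
12^2 ≡ 12^2 = 144 ≡ 144 (mod 391)
12^4 ≡ 144^2 = 20736 ≡ 13 (mod 391)
12^8 ≡ 13^2 = 169 ≡ 169 (mod 391)
12^16 ≡ 169^2 = 28561 ≡ 18 (mod 391)
12^32 ≡ 18^2 = 324 ≡ 324 (mod 391)
12^64 ≡ 324^2 = 104976 ≡ 188 (mod 391)
12^128 ≡ 188^2 = 35344 ≡ 154 (mod 391)
12^256 ≡ 154^2 = 23716 ≡ 256 (mod 391)
390 = 256 + 128 + 4 + 2 in binary powers of 2.
So 12^390 ≡ 256 · 154 · 13 · 144 ≡ 87 (mod 391).
Since 87 ≠ 1, base 12 is a Fermat witness: 391 is composite.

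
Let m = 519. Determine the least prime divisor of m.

3

519 is odd.
Digit sum 15, divisible by 3.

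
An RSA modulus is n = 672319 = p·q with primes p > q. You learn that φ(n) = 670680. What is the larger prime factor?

829

φ(n) = (p−1)(q−1) = n − (p+q) + 1, so p + q = 672319 − 670680 + 1 = 1640.
p and q are the roots of t² − 1640t + 672319 = 0.
Discriminant: 1640² − 4·672319 = 2689600 − 2689276 = 324; √324 = 18.
q = (1640 − 18)/2 = 811, p = (1640 + 18)/2 = 829.
Check: 811 · 829 = 672319.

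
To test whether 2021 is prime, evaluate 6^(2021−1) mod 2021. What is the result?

6^1 ≡ 6 (mod 2021)
6^2 ≡ 6^2 = 36 ≡ 36 (mod 2021)
6^4 ≡ 36^2 = 1296 ≡ 1296 (mod 2021)
6^8 ≡ 1296^2 = 1679616 ≡ 165 (mod 2021)
6^16 ≡ 165^2 = 27225 ≡ 952 (mod 2021)
6^32 ≡ 952^2 = 906304 ≡ 896 (mod 2021)
6^64 ≡ 896^2 = 802816 ≡ 479 (mod 2021)
6^128 ≡ 479^2 = 229441 ≡ 1068 (mod 2021)
6^256 ≡ 1068^2 = 1140624 ≡ 780 (mod 2021)
6^512 ≡ 780^2 = 608400 ≡ 79 (mod 2021)
6^1024 ≡ 79^2 = 6241 ≡ 178 (mod 2021)
2020 = 1024 + 512 + 256 + 128 + 64 + 32 + 4 in binary powers of 2.
So 6^2020 ≡ 178 · 79 · 780 · 1068 · 479 · 896 · 1296 ≡ 1511 (mod 2021).
Since 1511 ≠ 1, base 6 is a Fermat witness: 2021 is composite.

1511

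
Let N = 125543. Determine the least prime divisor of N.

11

125543 is odd.
Digit sum 20, not divisible by 3.
Ends in 3: not divisible by 5.
7: 125543 = 7·17934 + 5
11: 125543 = 11·11413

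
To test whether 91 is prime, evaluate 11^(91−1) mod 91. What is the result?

64

11^1 ≡ 11 (mod 91)
11^2 ≡ 11^2 = 121 ≡ 30 (mod 91)
11^4 ≡ 30^2 = 900 ≡ 81 (mod 91)
11^8 ≡ 81^2 = 6561 ≡ 9 (mod 91)
11^16 ≡ 9^2 = 81 ≡ 81 (mod 91)
11^32 ≡ 81^2 = 6561 ≡ 9 (mod 91)
11^64 ≡ 9^2 = 81 ≡ 81 (mod 91)
90 = 64 + 16 + 8 + 2 in binary powers of 2.
So 11^90 ≡ 81 · 81 · 9 · 30 ≡ 64 (mod 91).
Since 64 ≠ 1, base 11 is a Fermat witness: 91 is composite.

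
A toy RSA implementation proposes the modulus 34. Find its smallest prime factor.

34 is even: 2 divides it.

2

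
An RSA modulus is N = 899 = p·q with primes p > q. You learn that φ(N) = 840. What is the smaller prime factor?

29

φ(n) = (p−1)(q−1) = n − (p+q) + 1, so p + q = 899 − 840 + 1 = 60.
p and q are the roots of t² − 60t + 899 = 0.
Discriminant: 60² − 4·899 = 3600 − 3596 = 4; √4 = 2.
q = (60 − 2)/2 = 29, p = (60 + 2)/2 = 31.
Check: 29 · 31 = 899.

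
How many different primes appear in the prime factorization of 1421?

1421 = 7^2 · 29
1421 = 7^2 · 29, which has 2 distinct prime factors.

2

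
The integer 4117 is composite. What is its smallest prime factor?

23

4117 is odd.
Digit sum 13, not divisible by 3.
Ends in 7: not divisible by 5.
7: 4117 = 7·588 + 1
11: 4117 = 11·374 + 3
13: 4117 = 13·316 + 9
17: 4117 = 17·242 + 3
19: 4117 = 19·216 + 13
23: 4117 = 23·179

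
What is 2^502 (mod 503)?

1

2^1 ≡ 2 (mod 503)
2^2 ≡ 2^2 = 4 ≡ 4 (mod 503)
2^4 ≡ 4^2 = 16 ≡ 16 (mod 503)
2^8 ≡ 16^2 = 256 ≡ 256 (mod 503)
2^16 ≡ 256^2 = 65536 ≡ 146 (mod 503)
2^32 ≡ 146^2 = 21316 ≡ 190 (mod 503)
2^64 ≡ 190^2 = 36100 ≡ 387 (mod 503)
2^128 ≡ 387^2 = 149769 ≡ 378 (mod 503)
2^256 ≡ 378^2 = 142884 ≡ 32 (mod 503)
502 = 256 + 128 + 64 + 32 + 16 + 4 + 2 in binary powers of 2.
So 2^502 ≡ 32 · 378 · 387 · 190 · 146 · 16 · 4 ≡ 1 (mod 503).
Since the result is 1, base 2 gives no evidence that 503 is composite.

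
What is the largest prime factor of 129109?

129109 = 41 · 3149
3149 = 47 · 67
67 is prime.
So 129109 = 41 · 47 · 67; the largest prime factor is 67.

67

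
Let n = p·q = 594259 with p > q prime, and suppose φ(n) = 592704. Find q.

φ(n) = (p−1)(q−1) = n − (p+q) + 1, so p + q = 594259 − 592704 + 1 = 1556.
p and q are the roots of t² − 1556t + 594259 = 0.
Discriminant: 1556² − 4·594259 = 2421136 − 2377036 = 44100; √44100 = 210.
q = (1556 − 210)/2 = 673, p = (1556 + 210)/2 = 883.
Check: 673 · 883 = 594259.

673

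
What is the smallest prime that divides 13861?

13861 is odd.
Digit sum 19, not divisible by 3.
Ends in 1: not divisible by 5.
7: 13861 = 7·1980 + 1
11: 13861 = 11·1260 + 1
13: 13861 = 13·1066 + 3
17: 13861 = 17·815 + 6
19: 13861 = 19·729 + 10
23: 13861 = 23·602 + 15
29: 13861 = 29·477 + 28
31: 13861 = 31·447 + 4
37: 13861 = 37·374 + 23
41: 13861 = 41·338 + 3
43: 13861 = 43·322 + 15
47: 13861 = 47·294 + 43
53: 13861 = 53·261 + 28
59: 13861 = 59·234 + 55
61: 13861 = 61·227 + 14
67: 13861 = 67·206 + 59
71: 13861 = 71·195 + 16
73: 13861 = 73·189 + 64
79: 13861 = 79·175 + 36
83: 13861 = 83·167

83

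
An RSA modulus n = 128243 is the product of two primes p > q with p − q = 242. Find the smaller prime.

Since p = q + 242, we have 128243 = q(q + 242), so q² + 242q − 128243 = 0.
Discriminant: 242² + 4·128243 = 58564 + 512972 = 571536; √571536 = 756.
q = (−242 + 756)/2 = 257, and p = q + 242 = 499.
Check: 257 · 499 = 128243.

257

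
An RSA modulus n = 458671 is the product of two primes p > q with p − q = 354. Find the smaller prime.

523

Since p = q + 354, we have 458671 = q(q + 354), so q² + 354q − 458671 = 0.
Discriminant: 354² + 4·458671 = 125316 + 1834684 = 1960000; √1960000 = 1400.
q = (−354 + 1400)/2 = 523, and p = q + 354 = 877.
Check: 523 · 877 = 458671.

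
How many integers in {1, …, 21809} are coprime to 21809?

Factor: 21809 = 113 · 193.
φ(21809) = (113−1) · (193−1) = 112 · 192 = 21504.

21504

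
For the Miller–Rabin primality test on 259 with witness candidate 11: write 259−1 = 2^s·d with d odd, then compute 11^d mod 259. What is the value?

36

259 − 1 = 258 = 2^1 · 129, so d = 129.
11^1 ≡ 11 (mod 259)
11^2 ≡ 11^2 = 121 ≡ 121 (mod 259)
11^4 ≡ 121^2 = 14641 ≡ 137 (mod 259)
11^8 ≡ 137^2 = 18769 ≡ 121 (mod 259)
11^16 ≡ 121^2 = 14641 ≡ 137 (mod 259)
11^32 ≡ 137^2 = 18769 ≡ 121 (mod 259)
11^64 ≡ 121^2 = 14641 ≡ 137 (mod 259)
11^128 ≡ 137^2 = 18769 ≡ 121 (mod 259)
129 = 128 + 1 in binary powers of 2.
So 11^129 ≡ 121 · 11 ≡ 36 (mod 259).
Squaring chain: 36; never reaches −1, so base 11 is a Miller–Rabin witness that 259 is composite.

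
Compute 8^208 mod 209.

8^1 ≡ 8 (mod 209)
8^2 ≡ 8^2 = 64 ≡ 64 (mod 209)
8^4 ≡ 64^2 = 4096 ≡ 125 (mod 209)
8^8 ≡ 125^2 = 15625 ≡ 159 (mod 209)
8^16 ≡ 159^2 = 25281 ≡ 201 (mod 209)
8^32 ≡ 201^2 = 40401 ≡ 64 (mod 209)
8^64 ≡ 64^2 = 4096 ≡ 125 (mod 209)
8^128 ≡ 125^2 = 15625 ≡ 159 (mod 209)
208 = 128 + 64 + 16 in binary powers of 2.
So 8^208 ≡ 159 · 125 · 201 ≡ 49 (mod 209).
Since 49 ≠ 1, base 8 is a Fermat witness: 209 is composite.

49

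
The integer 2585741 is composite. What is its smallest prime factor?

31

2585741 is odd.
Digit sum 32, not divisible by 3.
Ends in 1: not divisible by 5.
7: 2585741 = 7·369391 + 4
11: 2585741 = 11·235067 + 4
13: 2585741 = 13·198903 + 2
17: 2585741 = 17·152102 + 7
19: 2585741 = 19·136091 + 12
23: 2585741 = 23·112423 + 12
29: 2585741 = 29·89163 + 14
31: 2585741 = 31·83411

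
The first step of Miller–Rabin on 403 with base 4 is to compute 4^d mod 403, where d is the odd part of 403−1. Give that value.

403 − 1 = 402 = 2^1 · 201, so d = 201.
4^1 ≡ 4 (mod 403)
4^2 ≡ 4^2 = 16 ≡ 16 (mod 403)
4^4 ≡ 16^2 = 256 ≡ 256 (mod 403)
4^8 ≡ 256^2 = 65536 ≡ 250 (mod 403)
4^16 ≡ 250^2 = 62500 ≡ 35 (mod 403)
4^32 ≡ 35^2 = 1225 ≡ 16 (mod 403)
4^64 ≡ 16^2 = 256 ≡ 256 (mod 403)
4^128 ≡ 256^2 = 65536 ≡ 250 (mod 403)
201 = 128 + 64 + 8 + 1 in binary powers of 2.
So 4^201 ≡ 250 · 256 · 250 · 4 ≡ 376 (mod 403).
Squaring chain: 376; never reaches −1, so base 4 is a Miller–Rabin witness that 403 is composite.

376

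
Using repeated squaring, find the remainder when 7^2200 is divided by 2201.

955

7^1 ≡ 7 (mod 2201)
7^2 ≡ 7^2 = 49 ≡ 49 (mod 2201)
7^4 ≡ 49^2 = 2401 ≡ 200 (mod 2201)
7^8 ≡ 200^2 = 40000 ≡ 382 (mod 2201)
7^16 ≡ 382^2 = 145924 ≡ 658 (mod 2201)
7^32 ≡ 658^2 = 432964 ≡ 1568 (mod 2201)
7^64 ≡ 1568^2 = 2458624 ≡ 107 (mod 2201)
7^128 ≡ 107^2 = 11449 ≡ 444 (mod 2201)
7^256 ≡ 444^2 = 197136 ≡ 1247 (mod 2201)
7^512 ≡ 1247^2 = 1555009 ≡ 1103 (mod 2201)
7^1024 ≡ 1103^2 = 1216609 ≡ 1657 (mod 2201)
7^2048 ≡ 1657^2 = 2745649 ≡ 1002 (mod 2201)
2200 = 2048 + 128 + 16 + 8 in binary powers of 2.
So 7^2200 ≡ 1002 · 444 · 658 · 382 ≡ 955 (mod 2201).
Since 955 ≠ 1, base 7 is a Fermat witness: 2201 is composite.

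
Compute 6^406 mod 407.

6^1 ≡ 6 (mod 407)
6^2 ≡ 6^2 = 36 ≡ 36 (mod 407)
6^4 ≡ 36^2 = 1296 ≡ 75 (mod 407)
6^8 ≡ 75^2 = 5625 ≡ 334 (mod 407)
6^16 ≡ 334^2 = 111556 ≡ 38 (mod 407)
6^32 ≡ 38^2 = 1444 ≡ 223 (mod 407)
6^64 ≡ 223^2 = 49729 ≡ 75 (mod 407)
6^128 ≡ 75^2 = 5625 ≡ 334 (mod 407)
6^256 ≡ 334^2 = 111556 ≡ 38 (mod 407)
406 = 256 + 128 + 16 + 4 + 2 in binary powers of 2.
So 6^406 ≡ 38 · 334 · 38 · 75 · 36 ≡ 258 (mod 407).
Since 258 ≠ 1, base 6 is a Fermat witness: 407 is composite.

258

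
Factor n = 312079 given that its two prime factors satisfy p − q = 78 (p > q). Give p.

Since p = q + 78, we have 312079 = q(q + 78), so q² + 78q − 312079 = 0.
Discriminant: 78² + 4·312079 = 6084 + 1248316 = 1254400; √1254400 = 1120.
q = (−78 + 1120)/2 = 521, and p = q + 78 = 599.
Check: 521 · 599 = 312079.

599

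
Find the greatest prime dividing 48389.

83

48389 = 11 · 4399
4399 = 53 · 83
83 is prime.
So 48389 = 11 · 53 · 83; the largest prime factor is 83.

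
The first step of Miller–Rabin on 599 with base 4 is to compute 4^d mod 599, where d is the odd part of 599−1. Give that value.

1

599 − 1 = 598 = 2^1 · 299, so d = 299.
4^1 ≡ 4 (mod 599)
4^2 ≡ 4^2 = 16 ≡ 16 (mod 599)
4^4 ≡ 16^2 = 256 ≡ 256 (mod 599)
4^8 ≡ 256^2 = 65536 ≡ 245 (mod 599)
4^16 ≡ 245^2 = 60025 ≡ 125 (mod 599)
4^32 ≡ 125^2 = 15625 ≡ 51 (mod 599)
4^64 ≡ 51^2 = 2601 ≡ 205 (mod 599)
4^128 ≡ 205^2 = 42025 ≡ 95 (mod 599)
4^256 ≡ 95^2 = 9025 ≡ 40 (mod 599)
299 = 256 + 32 + 8 + 2 + 1 in binary powers of 2.
So 4^299 ≡ 40 · 51 · 245 · 16 · 4 ≡ 1 (mod 599).
Since 4^d ≡ 1 (mod 599), base 4 does not prove 599 composite.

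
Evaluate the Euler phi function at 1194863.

Factor: 1194863 = 41 · 151 · 193.
φ(1194863) = (41−1) · (151−1) · (193−1) = 40 · 150 · 192 = 1152000.

1152000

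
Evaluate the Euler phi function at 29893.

29548

Factor: 29893 = 167 · 179.
φ(29893) = (167−1) · (179−1) = 166 · 178 = 29548.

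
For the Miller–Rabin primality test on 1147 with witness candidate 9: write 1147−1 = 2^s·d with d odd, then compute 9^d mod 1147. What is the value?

47

1147 − 1 = 1146 = 2^1 · 573, so d = 573.
9^1 ≡ 9 (mod 1147)
9^2 ≡ 9^2 = 81 ≡ 81 (mod 1147)
9^4 ≡ 81^2 = 6561 ≡ 826 (mod 1147)
9^8 ≡ 826^2 = 682276 ≡ 958 (mod 1147)
9^16 ≡ 958^2 = 917764 ≡ 164 (mod 1147)
9^32 ≡ 164^2 = 26896 ≡ 515 (mod 1147)
9^64 ≡ 515^2 = 265225 ≡ 268 (mod 1147)
9^128 ≡ 268^2 = 71824 ≡ 710 (mod 1147)
9^256 ≡ 710^2 = 504100 ≡ 567 (mod 1147)
9^512 ≡ 567^2 = 321489 ≡ 329 (mod 1147)
573 = 512 + 32 + 16 + 8 + 4 + 1 in binary powers of 2.
So 9^573 ≡ 329 · 515 · 164 · 958 · 826 · 9 ≡ 47 (mod 1147).
Squaring chain: 47; never reaches −1, so base 9 is a Miller–Rabin witness that 1147 is composite.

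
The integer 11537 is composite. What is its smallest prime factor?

83

11537 is odd.
Digit sum 17, not divisible by 3.
Ends in 7: not divisible by 5.
7: 11537 = 7·1648 + 1
11: 11537 = 11·1048 + 9
13: 11537 = 13·887 + 6
17: 11537 = 17·678 + 11
19: 11537 = 19·607 + 4
23: 11537 = 23·501 + 14
29: 11537 = 29·397 + 24
31: 11537 = 31·372 + 5
37: 11537 = 37·311 + 30
41: 11537 = 41·281 + 16
43: 11537 = 43·268 + 13
47: 11537 = 47·245 + 22
53: 11537 = 53·217 + 36
59: 11537 = 59·195 + 32
61: 11537 = 61·189 + 8
67: 11537 = 67·172 + 13
71: 11537 = 71·162 + 35
73: 11537 = 73·158 + 3
79: 11537 = 79·146 + 3
83: 11537 = 83·139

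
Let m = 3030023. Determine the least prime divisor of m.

3030023 is odd.
Digit sum 11, not divisible by 3.
Ends in 3: not divisible by 5.
7: 3030023 = 7·432860 + 3
11: 3030023 = 11·275456 + 7
13: 3030023 = 13·233078 + 9
17: 3030023 = 17·178236 + 11
19: 3030023 = 19·159474 + 17
23: 3030023 = 23·131740 + 3
29: 3030023 = 29·104483 + 16
31: 3030023 = 31·97742 + 21
37: 3030023 = 37·81892 + 19
41: 3030023 = 41·73903

41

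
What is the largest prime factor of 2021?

47

2021 = 43 · 47
47 is prime.
So 2021 = 43 · 47; the largest prime factor is 47.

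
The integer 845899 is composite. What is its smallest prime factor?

19

845899 is odd.
Digit sum 43, not divisible by 3.
Ends in 9: not divisible by 5.
7: 845899 = 7·120842 + 5
11: 845899 = 11·76899 + 10
13: 845899 = 13·65069 + 2
17: 845899 = 17·49758 + 13
19: 845899 = 19·44521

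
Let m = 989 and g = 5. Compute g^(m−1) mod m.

5^1 ≡ 5 (mod 989)
5^2 ≡ 5^2 = 25 ≡ 25 (mod 989)
5^4 ≡ 25^2 = 625 ≡ 625 (mod 989)
5^8 ≡ 625^2 = 390625 ≡ 959 (mod 989)
5^16 ≡ 959^2 = 919681 ≡ 900 (mod 989)
5^32 ≡ 900^2 = 810000 ≡ 9 (mod 989)
5^64 ≡ 9^2 = 81 ≡ 81 (mod 989)
5^128 ≡ 81^2 = 6561 ≡ 627 (mod 989)
5^256 ≡ 627^2 = 393129 ≡ 496 (mod 989)
5^512 ≡ 496^2 = 246016 ≡ 744 (mod 989)
988 = 512 + 256 + 128 + 64 + 16 + 8 + 4 in binary powers of 2.
So 5^988 ≡ 744 · 496 · 627 · 81 · 900 · 959 · 625 ≡ 81 (mod 989).
Since 81 ≠ 1, base 5 is a Fermat witness: 989 is composite.

81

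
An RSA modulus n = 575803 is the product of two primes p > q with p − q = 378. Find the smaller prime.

Since p = q + 378, we have 575803 = q(q + 378), so q² + 378q − 575803 = 0.
Discriminant: 378² + 4·575803 = 142884 + 2303212 = 2446096; √2446096 = 1564.
q = (−378 + 1564)/2 = 593, and p = q + 378 = 971.
Check: 593 · 971 = 575803.

593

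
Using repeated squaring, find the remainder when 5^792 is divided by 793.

508

5^1 ≡ 5 (mod 793)
5^2 ≡ 5^2 = 25 ≡ 25 (mod 793)
5^4 ≡ 25^2 = 625 ≡ 625 (mod 793)
5^8 ≡ 625^2 = 390625 ≡ 469 (mod 793)
5^16 ≡ 469^2 = 219961 ≡ 300 (mod 793)
5^32 ≡ 300^2 = 90000 ≡ 391 (mod 793)
5^64 ≡ 391^2 = 152881 ≡ 625 (mod 793)
5^128 ≡ 625^2 = 390625 ≡ 469 (mod 793)
5^256 ≡ 469^2 = 219961 ≡ 300 (mod 793)
5^512 ≡ 300^2 = 90000 ≡ 391 (mod 793)
792 = 512 + 256 + 16 + 8 in binary powers of 2.
So 5^792 ≡ 391 · 300 · 300 · 469 ≡ 508 (mod 793).
Since 508 ≠ 1, base 5 is a Fermat witness: 793 is composite.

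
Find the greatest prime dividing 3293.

3293 = 37 · 89
89 is prime.
So 3293 = 37 · 89; the largest prime factor is 89.

89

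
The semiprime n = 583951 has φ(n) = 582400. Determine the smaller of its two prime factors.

641

φ(n) = (p−1)(q−1) = n − (p+q) + 1, so p + q = 583951 − 582400 + 1 = 1552.
p and q are the roots of t² − 1552t + 583951 = 0.
Discriminant: 1552² − 4·583951 = 2408704 − 2335804 = 72900; √72900 = 270.
q = (1552 − 270)/2 = 641, p = (1552 + 270)/2 = 911.
Check: 641 · 911 = 583951.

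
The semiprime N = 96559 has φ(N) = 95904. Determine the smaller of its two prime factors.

φ(n) = (p−1)(q−1) = n − (p+q) + 1, so p + q = 96559 − 95904 + 1 = 656.
p and q are the roots of t² − 656t + 96559 = 0.
Discriminant: 656² − 4·96559 = 430336 − 386236 = 44100; √44100 = 210.
q = (656 − 210)/2 = 223, p = (656 + 210)/2 = 433.
Check: 223 · 433 = 96559.

223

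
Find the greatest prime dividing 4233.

83

4233 = 3 · 1411
1411 = 17 · 83
83 is prime.
So 4233 = 3 · 17 · 83; the largest prime factor is 83.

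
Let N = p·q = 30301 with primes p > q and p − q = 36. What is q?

157

Since p = q + 36, we have 30301 = q(q + 36), so q² + 36q − 30301 = 0.
Discriminant: 36² + 4·30301 = 1296 + 121204 = 122500; √122500 = 350.
q = (−36 + 350)/2 = 157, and p = q + 36 = 193.
Check: 157 · 193 = 30301.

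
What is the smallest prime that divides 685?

5

685 is odd.
Digit sum 19, not divisible by 3.
Ends in 5: divisible by 5.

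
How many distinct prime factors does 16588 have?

4

16588 = 2^2 · 4147
4147 = 11 · 377
377 = 13 · 29
16588 = 2^2 · 11 · 13 · 29, which has 4 distinct prime factors.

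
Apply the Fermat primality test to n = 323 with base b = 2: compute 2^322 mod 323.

157

2^1 ≡ 2 (mod 323)
2^2 ≡ 2^2 = 4 ≡ 4 (mod 323)
2^4 ≡ 4^2 = 16 ≡ 16 (mod 323)
2^8 ≡ 16^2 = 256 ≡ 256 (mod 323)
2^16 ≡ 256^2 = 65536 ≡ 290 (mod 323)
2^32 ≡ 290^2 = 84100 ≡ 120 (mod 323)
2^64 ≡ 120^2 = 14400 ≡ 188 (mod 323)
2^128 ≡ 188^2 = 35344 ≡ 137 (mod 323)
2^256 ≡ 137^2 = 18769 ≡ 35 (mod 323)
322 = 256 + 64 + 2 in binary powers of 2.
So 2^322 ≡ 35 · 188 · 4 ≡ 157 (mod 323).
Since 157 ≠ 1, base 2 is a Fermat witness: 323 is composite.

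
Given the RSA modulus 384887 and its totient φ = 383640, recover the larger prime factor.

691

φ(n) = (p−1)(q−1) = n − (p+q) + 1, so p + q = 384887 − 383640 + 1 = 1248.
p and q are the roots of t² − 1248t + 384887 = 0.
Discriminant: 1248² − 4·384887 = 1557504 − 1539548 = 17956; √17956 = 134.
q = (1248 − 134)/2 = 557, p = (1248 + 134)/2 = 691.
Check: 557 · 691 = 384887.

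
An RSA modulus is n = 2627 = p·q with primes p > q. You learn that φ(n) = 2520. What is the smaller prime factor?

37

φ(n) = (p−1)(q−1) = n − (p+q) + 1, so p + q = 2627 − 2520 + 1 = 108.
p and q are the roots of t² − 108t + 2627 = 0.
Discriminant: 108² − 4·2627 = 11664 − 10508 = 1156; √1156 = 34.
q = (108 − 34)/2 = 37, p = (108 + 34)/2 = 71.
Check: 37 · 71 = 2627.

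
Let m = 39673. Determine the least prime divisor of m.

39673 is odd.
Digit sum 28, not divisible by 3.
Ends in 3: not divisible by 5.
7: 39673 = 7·5667 + 4
11: 39673 = 11·3606 + 7
13: 39673 = 13·3051 + 10
17: 39673 = 17·2333 + 12
19: 39673 = 19·2088 + 1
23: 39673 = 23·1724 + 21
29: 39673 = 29·1368 + 1
31: 39673 = 31·1279 + 24
37: 39673 = 37·1072 + 9
41: 39673 = 41·967 + 26
43: 39673 = 43·922 + 27
47: 39673 = 47·844 + 5
53: 39673 = 53·748 + 29
59: 39673 = 59·672 + 25
61: 39673 = 61·650 + 23
67: 39673 = 67·592 + 9
71: 39673 = 71·558 + 55
73: 39673 = 73·543 + 34
79: 39673 = 79·502 + 15
83: 39673 = 83·477 + 82
89: 39673 = 89·445 + 68
97: 39673 = 97·409

97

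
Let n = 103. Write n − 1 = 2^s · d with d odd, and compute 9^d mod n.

1

103 − 1 = 102 = 2^1 · 51, so d = 51.
9^1 ≡ 9 (mod 103)
9^2 ≡ 9^2 = 81 ≡ 81 (mod 103)
9^4 ≡ 81^2 = 6561 ≡ 72 (mod 103)
9^8 ≡ 72^2 = 5184 ≡ 34 (mod 103)
9^16 ≡ 34^2 = 1156 ≡ 23 (mod 103)
9^32 ≡ 23^2 = 529 ≡ 14 (mod 103)
51 = 32 + 16 + 2 + 1 in binary powers of 2.
So 9^51 ≡ 14 · 23 · 81 · 9 ≡ 1 (mod 103).
Since 9^d ≡ 1 (mod 103), base 9 does not prove 103 composite.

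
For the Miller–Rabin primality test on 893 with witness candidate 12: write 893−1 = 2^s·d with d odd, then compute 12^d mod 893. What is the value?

639

893 − 1 = 892 = 2^2 · 223, so d = 223.
12^1 ≡ 12 (mod 893)
12^2 ≡ 12^2 = 144 ≡ 144 (mod 893)
12^4 ≡ 144^2 = 20736 ≡ 197 (mod 893)
12^8 ≡ 197^2 = 38809 ≡ 410 (mod 893)
12^16 ≡ 410^2 = 168100 ≡ 216 (mod 893)
12^32 ≡ 216^2 = 46656 ≡ 220 (mod 893)
12^64 ≡ 220^2 = 48400 ≡ 178 (mod 893)
12^128 ≡ 178^2 = 31684 ≡ 429 (mod 893)
223 = 128 + 64 + 16 + 8 + 4 + 2 + 1 in binary powers of 2.
So 12^223 ≡ 429 · 178 · 216 · 410 · 197 · 144 · 12 ≡ 639 (mod 893).
Squaring chain: 639 → 220; never reaches −1, so base 12 is a Miller–Rabin witness that 893 is composite.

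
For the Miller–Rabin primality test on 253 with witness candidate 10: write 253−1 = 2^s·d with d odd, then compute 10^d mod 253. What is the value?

21

253 − 1 = 252 = 2^2 · 63, so d = 63.
10^1 ≡ 10 (mod 253)
10^2 ≡ 10^2 = 100 ≡ 100 (mod 253)
10^4 ≡ 100^2 = 10000 ≡ 133 (mod 253)
10^8 ≡ 133^2 = 17689 ≡ 232 (mod 253)
10^16 ≡ 232^2 = 53824 ≡ 188 (mod 253)
10^32 ≡ 188^2 = 35344 ≡ 177 (mod 253)
63 = 32 + 16 + 8 + 4 + 2 + 1 in binary powers of 2.
So 10^63 ≡ 177 · 188 · 232 · 133 · 100 · 10 ≡ 21 (mod 253).
Squaring chain: 21 → 188; never reaches −1, so base 10 is a Miller–Rabin witness that 253 is composite.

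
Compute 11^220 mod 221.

11^1 ≡ 11 (mod 221)
11^2 ≡ 11^2 = 121 ≡ 121 (mod 221)
11^4 ≡ 121^2 = 14641 ≡ 55 (mod 221)
11^8 ≡ 55^2 = 3025 ≡ 152 (mod 221)
11^16 ≡ 152^2 = 23104 ≡ 120 (mod 221)
11^32 ≡ 120^2 = 14400 ≡ 35 (mod 221)
11^64 ≡ 35^2 = 1225 ≡ 120 (mod 221)
11^128 ≡ 120^2 = 14400 ≡ 35 (mod 221)
220 = 128 + 64 + 16 + 8 + 4 in binary powers of 2.
So 11^220 ≡ 35 · 120 · 120 · 152 · 55 ≡ 81 (mod 221).
Since 81 ≠ 1, base 11 is a Fermat witness: 221 is composite.

81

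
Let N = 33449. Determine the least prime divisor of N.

33449 is odd.
Digit sum 23, not divisible by 3.
Ends in 9: not divisible by 5.
7: 33449 = 7·4778 + 3
11: 33449 = 11·3040 + 9
13: 33449 = 13·2573

13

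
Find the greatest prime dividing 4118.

4118 = 2 · 2059
2059 = 29 · 71
71 is prime.
So 4118 = 2 · 29 · 71; the largest prime factor is 71.

71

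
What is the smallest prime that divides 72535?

72535 is odd.
Digit sum 22, not divisible by 3.
Ends in 5: divisible by 5.

5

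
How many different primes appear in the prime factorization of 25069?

25069 = 11 · 2279
2279 = 43 · 53
25069 = 11 · 43 · 53, which has 3 distinct prime factors.

3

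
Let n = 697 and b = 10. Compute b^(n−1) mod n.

543

10^1 ≡ 10 (mod 697)
10^2 ≡ 10^2 = 100 ≡ 100 (mod 697)
10^4 ≡ 100^2 = 10000 ≡ 242 (mod 697)
10^8 ≡ 242^2 = 58564 ≡ 16 (mod 697)
10^16 ≡ 16^2 = 256 ≡ 256 (mod 697)
10^32 ≡ 256^2 = 65536 ≡ 18 (mod 697)
10^64 ≡ 18^2 = 324 ≡ 324 (mod 697)
10^128 ≡ 324^2 = 104976 ≡ 426 (mod 697)
10^256 ≡ 426^2 = 181476 ≡ 256 (mod 697)
10^512 ≡ 256^2 = 65536 ≡ 18 (mod 697)
696 = 512 + 128 + 32 + 16 + 8 in binary powers of 2.
So 10^696 ≡ 18 · 426 · 18 · 256 · 16 ≡ 543 (mod 697).
Since 543 ≠ 1, base 10 is a Fermat witness: 697 is composite.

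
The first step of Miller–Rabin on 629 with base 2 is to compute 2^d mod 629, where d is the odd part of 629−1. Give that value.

15

629 − 1 = 628 = 2^2 · 157, so d = 157.
2^1 ≡ 2 (mod 629)
2^2 ≡ 2^2 = 4 ≡ 4 (mod 629)
2^4 ≡ 4^2 = 16 ≡ 16 (mod 629)
2^8 ≡ 16^2 = 256 ≡ 256 (mod 629)
2^16 ≡ 256^2 = 65536 ≡ 120 (mod 629)
2^32 ≡ 120^2 = 14400 ≡ 562 (mod 629)
2^64 ≡ 562^2 = 315844 ≡ 86 (mod 629)
2^128 ≡ 86^2 = 7396 ≡ 477 (mod 629)
157 = 128 + 16 + 8 + 4 + 1 in binary powers of 2.
So 2^157 ≡ 477 · 120 · 256 · 16 · 2 ≡ 15 (mod 629).
Squaring chain: 15 → 225; never reaches −1, so base 2 is a Miller–Rabin witness that 629 is composite.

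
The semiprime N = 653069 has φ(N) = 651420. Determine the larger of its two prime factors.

991

φ(n) = (p−1)(q−1) = n − (p+q) + 1, so p + q = 653069 − 651420 + 1 = 1650.
p and q are the roots of t² − 1650t + 653069 = 0.
Discriminant: 1650² − 4·653069 = 2722500 − 2612276 = 110224; √110224 = 332.
q = (1650 − 332)/2 = 659, p = (1650 + 332)/2 = 991.
Check: 659 · 991 = 653069.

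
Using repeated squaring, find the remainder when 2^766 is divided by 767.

2^1 ≡ 2 (mod 767)
2^2 ≡ 2^2 = 4 ≡ 4 (mod 767)
2^4 ≡ 4^2 = 16 ≡ 16 (mod 767)
2^8 ≡ 16^2 = 256 ≡ 256 (mod 767)
2^16 ≡ 256^2 = 65536 ≡ 341 (mod 767)
2^32 ≡ 341^2 = 116281 ≡ 464 (mod 767)
2^64 ≡ 464^2 = 215296 ≡ 536 (mod 767)
2^128 ≡ 536^2 = 287296 ≡ 438 (mod 767)
2^256 ≡ 438^2 = 191844 ≡ 94 (mod 767)
2^512 ≡ 94^2 = 8836 ≡ 399 (mod 767)
766 = 512 + 128 + 64 + 32 + 16 + 8 + 4 + 2 in binary powers of 2.
So 2^766 ≡ 399 · 438 · 536 · 464 · 341 · 256 · 16 · 4 ≡ 556 (mod 767).
Since 556 ≠ 1, base 2 is a Fermat witness: 767 is composite.

556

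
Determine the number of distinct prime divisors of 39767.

39767 = 7 · 5681
5681 = 13 · 437
437 = 19 · 23
39767 = 7 · 13 · 19 · 23, which has 4 distinct prime factors.

4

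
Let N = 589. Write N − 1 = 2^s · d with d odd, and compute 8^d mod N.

589 − 1 = 588 = 2^2 · 147, so d = 147.
8^1 ≡ 8 (mod 589)
8^2 ≡ 8^2 = 64 ≡ 64 (mod 589)
8^4 ≡ 64^2 = 4096 ≡ 562 (mod 589)
8^8 ≡ 562^2 = 315844 ≡ 140 (mod 589)
8^16 ≡ 140^2 = 19600 ≡ 163 (mod 589)
8^32 ≡ 163^2 = 26569 ≡ 64 (mod 589)
8^64 ≡ 64^2 = 4096 ≡ 562 (mod 589)
8^128 ≡ 562^2 = 315844 ≡ 140 (mod 589)
147 = 128 + 16 + 2 + 1 in binary powers of 2.
So 8^147 ≡ 140 · 163 · 64 · 8 ≡ 436 (mod 589).
Squaring chain: 436 → 438; never reaches −1, so base 8 is a Miller–Rabin witness that 589 is composite.

436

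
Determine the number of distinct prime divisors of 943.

2

943 = 23 · 41
943 = 23 · 41, which has 2 distinct prime factors.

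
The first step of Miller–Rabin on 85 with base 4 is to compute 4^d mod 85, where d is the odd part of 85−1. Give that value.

4

85 − 1 = 84 = 2^2 · 21, so d = 21.
4^1 ≡ 4 (mod 85)
4^2 ≡ 4^2 = 16 ≡ 16 (mod 85)
4^4 ≡ 16^2 = 256 ≡ 1 (mod 85)
4^8 ≡ 1^2 = 1 ≡ 1 (mod 85)
4^16 ≡ 1^2 = 1 ≡ 1 (mod 85)
21 = 16 + 4 + 1 in binary powers of 2.
So 4^21 ≡ 1 · 1 · 4 ≡ 4 (mod 85).
Squaring chain: 4 → 16; never reaches −1, so base 4 is a Miller–Rabin witness that 85 is composite.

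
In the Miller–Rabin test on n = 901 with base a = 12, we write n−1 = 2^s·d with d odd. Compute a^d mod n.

352

901 − 1 = 900 = 2^2 · 225, so d = 225.
12^1 ≡ 12 (mod 901)
12^2 ≡ 12^2 = 144 ≡ 144 (mod 901)
12^4 ≡ 144^2 = 20736 ≡ 13 (mod 901)
12^8 ≡ 13^2 = 169 ≡ 169 (mod 901)
12^16 ≡ 169^2 = 28561 ≡ 630 (mod 901)
12^32 ≡ 630^2 = 396900 ≡ 460 (mod 901)
12^64 ≡ 460^2 = 211600 ≡ 766 (mod 901)
12^128 ≡ 766^2 = 586756 ≡ 205 (mod 901)
225 = 128 + 64 + 32 + 1 in binary powers of 2.
So 12^225 ≡ 205 · 766 · 460 · 12 ≡ 352 (mod 901).
Squaring chain: 352 → 467; never reaches −1, so base 12 is a Miller–Rabin witness that 901 is composite.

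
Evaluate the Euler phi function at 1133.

1020

Factor: 1133 = 11 · 103.
φ(1133) = (11−1) · (103−1) = 10 · 102 = 1020.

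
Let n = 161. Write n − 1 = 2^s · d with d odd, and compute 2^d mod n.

161 − 1 = 160 = 2^5 · 5, so d = 5.
2^1 ≡ 2 (mod 161)
2^2 ≡ 2^2 = 4 ≡ 4 (mod 161)
2^4 ≡ 4^2 = 16 ≡ 16 (mod 161)
5 = 4 + 1 in binary powers of 2.
So 2^5 ≡ 16 · 2 ≡ 32 (mod 161).
Squaring chain: 32 → 58 → 144 → 128 → 123; never reaches −1, so base 2 is a Miller–Rabin witness that 161 is composite.

32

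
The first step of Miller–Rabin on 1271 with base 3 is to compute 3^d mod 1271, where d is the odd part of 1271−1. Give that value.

1271 − 1 = 1270 = 2^1 · 635, so d = 635.
3^1 ≡ 3 (mod 1271)
3^2 ≡ 3^2 = 9 ≡ 9 (mod 1271)
3^4 ≡ 9^2 = 81 ≡ 81 (mod 1271)
3^8 ≡ 81^2 = 6561 ≡ 206 (mod 1271)
3^16 ≡ 206^2 = 42436 ≡ 493 (mod 1271)
3^32 ≡ 493^2 = 243049 ≡ 288 (mod 1271)
3^64 ≡ 288^2 = 82944 ≡ 329 (mod 1271)
3^128 ≡ 329^2 = 108241 ≡ 206 (mod 1271)
3^256 ≡ 206^2 = 42436 ≡ 493 (mod 1271)
3^512 ≡ 493^2 = 243049 ≡ 288 (mod 1271)
635 = 512 + 64 + 32 + 16 + 8 + 2 + 1 in binary powers of 2.
So 3^635 ≡ 288 · 329 · 288 · 493 · 206 · 9 · 3 ≡ 150 (mod 1271).
Squaring chain: 150; never reaches −1, so base 3 is a Miller–Rabin witness that 1271 is composite.

150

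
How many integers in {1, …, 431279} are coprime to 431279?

411840

Factor: 431279 = 41 · 67 · 157.
φ(431279) = (41−1) · (67−1) · (157−1) = 40 · 66 · 156 = 411840.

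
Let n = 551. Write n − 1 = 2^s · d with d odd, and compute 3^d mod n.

414

551 − 1 = 550 = 2^1 · 275, so d = 275.
3^1 ≡ 3 (mod 551)
3^2 ≡ 3^2 = 9 ≡ 9 (mod 551)
3^4 ≡ 9^2 = 81 ≡ 81 (mod 551)
3^8 ≡ 81^2 = 6561 ≡ 500 (mod 551)
3^16 ≡ 500^2 = 250000 ≡ 397 (mod 551)
3^32 ≡ 397^2 = 157609 ≡ 23 (mod 551)
3^64 ≡ 23^2 = 529 ≡ 529 (mod 551)
3^128 ≡ 529^2 = 279841 ≡ 484 (mod 551)
3^256 ≡ 484^2 = 234256 ≡ 81 (mod 551)
275 = 256 + 16 + 2 + 1 in binary powers of 2.
So 3^275 ≡ 81 · 397 · 9 · 3 ≡ 414 (mod 551).
Squaring chain: 414; never reaches −1, so base 3 is a Miller–Rabin witness that 551 is composite.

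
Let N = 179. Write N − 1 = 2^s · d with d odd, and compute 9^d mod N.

1

179 − 1 = 178 = 2^1 · 89, so d = 89.
9^1 ≡ 9 (mod 179)
9^2 ≡ 9^2 = 81 ≡ 81 (mod 179)
9^4 ≡ 81^2 = 6561 ≡ 117 (mod 179)
9^8 ≡ 117^2 = 13689 ≡ 85 (mod 179)
9^16 ≡ 85^2 = 7225 ≡ 65 (mod 179)
9^32 ≡ 65^2 = 4225 ≡ 108 (mod 179)
9^64 ≡ 108^2 = 11664 ≡ 29 (mod 179)
89 = 64 + 16 + 8 + 1 in binary powers of 2.
So 9^89 ≡ 29 · 65 · 85 · 9 ≡ 1 (mod 179).
Since 9^d ≡ 1 (mod 179), base 9 does not prove 179 composite.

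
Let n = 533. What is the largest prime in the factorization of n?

41

533 = 13 · 41
41 is prime.
So 533 = 13 · 41; the largest prime factor is 41.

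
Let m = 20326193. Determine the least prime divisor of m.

20326193 is odd.
Digit sum 26, not divisible by 3.
Ends in 3: not divisible by 5.
7: 20326193 = 7·2903741 + 6
11: 20326193 = 11·1847835 + 8
13: 20326193 = 13·1563553 + 4
17: 20326193 = 17·1195658 + 7
19: 20326193 = 19·1069799 + 12
23: 20326193 = 23·883747 + 12
29: 20326193 = 29·700903 + 6
31: 20326193 = 31·655683 + 20
37: 20326193 = 37·549356 + 21
41: 20326193 = 41·495760 + 33
43: 20326193 = 43·472702 + 7
47: 20326193 = 47·432472 + 9
53: 20326193 = 53·383513 + 4
59: 20326193 = 59·344511 + 44
61: 20326193 = 61·333216 + 17
67: 20326193 = 67·303376 + 1
71: 20326193 = 71·286284 + 29
73: 20326193 = 73·278441

73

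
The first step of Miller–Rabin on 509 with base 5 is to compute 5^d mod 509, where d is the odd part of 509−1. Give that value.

508

509 − 1 = 508 = 2^2 · 127, so d = 127.
5^1 ≡ 5 (mod 509)
5^2 ≡ 5^2 = 25 ≡ 25 (mod 509)
5^4 ≡ 25^2 = 625 ≡ 116 (mod 509)
5^8 ≡ 116^2 = 13456 ≡ 222 (mod 509)
5^16 ≡ 222^2 = 49284 ≡ 420 (mod 509)
5^32 ≡ 420^2 = 176400 ≡ 286 (mod 509)
5^64 ≡ 286^2 = 81796 ≡ 356 (mod 509)
127 = 64 + 32 + 16 + 8 + 4 + 2 + 1 in binary powers of 2.
So 5^127 ≡ 356 · 286 · 420 · 222 · 116 · 25 · 5 ≡ 508 (mod 509).
Since 5^d ≡ 508 (mod 509), base 5 does not prove 509 composite.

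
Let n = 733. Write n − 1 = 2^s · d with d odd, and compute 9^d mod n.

1

733 − 1 = 732 = 2^2 · 183, so d = 183.
9^1 ≡ 9 (mod 733)
9^2 ≡ 9^2 = 81 ≡ 81 (mod 733)
9^4 ≡ 81^2 = 6561 ≡ 697 (mod 733)
9^8 ≡ 697^2 = 485809 ≡ 563 (mod 733)
9^16 ≡ 563^2 = 316969 ≡ 313 (mod 733)
9^32 ≡ 313^2 = 97969 ≡ 480 (mod 733)
9^64 ≡ 480^2 = 230400 ≡ 238 (mod 733)
9^128 ≡ 238^2 = 56644 ≡ 203 (mod 733)
183 = 128 + 32 + 16 + 4 + 2 + 1 in binary powers of 2.
So 9^183 ≡ 203 · 480 · 313 · 697 · 81 · 9 ≡ 1 (mod 733).
Since 9^d ≡ 1 (mod 733), base 9 does not prove 733 composite.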